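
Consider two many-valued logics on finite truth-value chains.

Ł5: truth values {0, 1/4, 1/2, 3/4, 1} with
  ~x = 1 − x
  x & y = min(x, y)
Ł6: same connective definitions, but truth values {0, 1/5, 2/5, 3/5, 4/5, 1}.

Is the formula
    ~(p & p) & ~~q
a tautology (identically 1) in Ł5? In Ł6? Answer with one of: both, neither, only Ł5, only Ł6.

In Ł5: at p = 0, q = 0 the value is 0 — not a tautology.
In Ł6: at p = 0, q = 0 the value is 0 — not a tautology.

neither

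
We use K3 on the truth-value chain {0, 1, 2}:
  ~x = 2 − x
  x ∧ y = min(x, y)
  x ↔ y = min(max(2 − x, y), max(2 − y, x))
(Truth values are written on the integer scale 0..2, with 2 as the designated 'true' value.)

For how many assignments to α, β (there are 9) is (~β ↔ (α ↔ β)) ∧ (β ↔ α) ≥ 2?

1

α = 0, β = 0 ↦ 2  ≥
α = 0, β = 1 ↦ 1  <
α = 0, β = 2 ↦ 0  <
α = 1, β = 0 ↦ 1  <
α = 1, β = 1 ↦ 1  <
α = 1, β = 2 ↦ 1  <
α = 2, β = 0 ↦ 0  <
α = 2, β = 1 ↦ 1  <
α = 2, β = 2 ↦ 0  <
So 1 of the 9 assignments meets the threshold.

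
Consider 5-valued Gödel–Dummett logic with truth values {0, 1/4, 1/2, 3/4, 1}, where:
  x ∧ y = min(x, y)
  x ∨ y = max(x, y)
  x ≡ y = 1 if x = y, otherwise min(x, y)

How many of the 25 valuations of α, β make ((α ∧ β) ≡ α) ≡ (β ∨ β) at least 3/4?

value 1: 15 assignments (counts)
value 3/4: 4 assignments (counts)
value 1/2: 3 assignments
value 1/4: 2 assignments
value 0: 1 assignment
So 19 of the 25 assignments meet the threshold.

19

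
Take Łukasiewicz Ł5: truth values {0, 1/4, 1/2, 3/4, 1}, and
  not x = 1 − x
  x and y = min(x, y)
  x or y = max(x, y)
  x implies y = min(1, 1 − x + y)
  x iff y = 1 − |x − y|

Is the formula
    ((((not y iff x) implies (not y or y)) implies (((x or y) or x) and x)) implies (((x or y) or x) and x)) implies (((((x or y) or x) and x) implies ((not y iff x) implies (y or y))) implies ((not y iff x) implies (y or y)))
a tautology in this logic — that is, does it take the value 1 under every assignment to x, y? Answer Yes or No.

Counterexample: take x = 1/4, y = 0.
not y = not 0 = 1
not y iff x = 1 iff 1/4 = 1/4
not y = not 0 = 1
not y or y = 1 or 0 = 1
(not y iff x) implies (not y or y) = 1/4 implies 1 = 1
x or y = 1/4 or 0 = 1/4
(x or y) or x = 1/4 or 1/4 = 1/4
((x or y) or x) and x = 1/4 and 1/4 = 1/4
((not y iff x) implies (not y or y)) implies (((x or y) or x) and x) = 1 implies 1/4 = 1/4
x or y = 1/4 or 0 = 1/4
(x or y) or x = 1/4 or 1/4 = 1/4
((x or y) or x) and x = 1/4 and 1/4 = 1/4
(((not y iff x) implies (not y or y)) implies (((x or y) or x) and x)) implies (((x or y) or x) and x) = 1/4 implies 1/4 = 1
x or y = 1/4 or 0 = 1/4
(x or y) or x = 1/4 or 1/4 = 1/4
((x or y) or x) and x = 1/4 and 1/4 = 1/4
not y = not 0 = 1
not y iff x = 1 iff 1/4 = 1/4
y or y = 0 or 0 = 0
(not y iff x) implies (y or y) = 1/4 implies 0 = 3/4
(((x or y) or x) and x) implies ((not y iff x) implies (y or y)) = 1/4 implies 3/4 = 1
not y = not 0 = 1
not y iff x = 1 iff 1/4 = 1/4
y or y = 0 or 0 = 0
(not y iff x) implies (y or y) = 1/4 implies 0 = 3/4
((((x or y) or x) and x) implies ((not y iff x) implies (y or y))) implies ((not y iff x) implies (y or y)) = 1 implies 3/4 = 3/4
((((not y iff x) implies (not y or y)) implies (((x or y) or x) and x)) implies (((x or y) or x) and x)) implies (((((x or y) or x) and x) implies ((not y iff x) implies (y or y))) implies ((not y iff x) implies (y or y))) = 1 implies 3/4 = 3/4
This gives 3/4 ≠ 1.

No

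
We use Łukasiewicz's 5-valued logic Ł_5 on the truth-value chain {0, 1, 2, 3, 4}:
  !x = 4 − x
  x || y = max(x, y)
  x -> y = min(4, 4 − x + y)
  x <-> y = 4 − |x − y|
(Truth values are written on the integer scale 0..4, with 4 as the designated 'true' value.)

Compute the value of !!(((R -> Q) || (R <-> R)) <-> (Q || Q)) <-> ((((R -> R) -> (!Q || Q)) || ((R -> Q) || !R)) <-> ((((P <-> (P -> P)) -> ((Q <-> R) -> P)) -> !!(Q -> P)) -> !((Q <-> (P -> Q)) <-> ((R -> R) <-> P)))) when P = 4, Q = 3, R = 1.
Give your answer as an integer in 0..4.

R -> Q = 1 -> 3 = 4
R <-> R = 1 <-> 1 = 4
(R -> Q) || (R <-> R) = 4 || 4 = 4
Q || Q = 3 || 3 = 3
((R -> Q) || (R <-> R)) <-> (Q || Q) = 4 <-> 3 = 3
!(((R -> Q) || (R <-> R)) <-> (Q || Q)) = !3 = 1
!!(((R -> Q) || (R <-> R)) <-> (Q || Q)) = !1 = 3
R -> R = 1 -> 1 = 4
!Q = !3 = 1
!Q || Q = 1 || 3 = 3
(R -> R) -> (!Q || Q) = 4 -> 3 = 3
R -> Q = 1 -> 3 = 4
!R = !1 = 3
(R -> Q) || !R = 4 || 3 = 4
((R -> R) -> (!Q || Q)) || ((R -> Q) || !R) = 3 || 4 = 4
P -> P = 4 -> 4 = 4
P <-> (P -> P) = 4 <-> 4 = 4
Q <-> R = 3 <-> 1 = 2
(Q <-> R) -> P = 2 -> 4 = 4
(P <-> (P -> P)) -> ((Q <-> R) -> P) = 4 -> 4 = 4
Q -> P = 3 -> 4 = 4
!(Q -> P) = !4 = 0
!!(Q -> P) = !0 = 4
((P <-> (P -> P)) -> ((Q <-> R) -> P)) -> !!(Q -> P) = 4 -> 4 = 4
P -> Q = 4 -> 3 = 3
Q <-> (P -> Q) = 3 <-> 3 = 4
R -> R = 1 -> 1 = 4
(R -> R) <-> P = 4 <-> 4 = 4
(Q <-> (P -> Q)) <-> ((R -> R) <-> P) = 4 <-> 4 = 4
!((Q <-> (P -> Q)) <-> ((R -> R) <-> P)) = !4 = 0
(((P <-> (P -> P)) -> ((Q <-> R) -> P)) -> !!(Q -> P)) -> !((Q <-> (P -> Q)) <-> ((R -> R) <-> P)) = 4 -> 0 = 0
(((R -> R) -> (!Q || Q)) || ((R -> Q) || !R)) <-> ((((P <-> (P -> P)) -> ((Q <-> R) -> P)) -> !!(Q -> P)) -> !((Q <-> (P -> Q)) <-> ((R -> R) <-> P))) = 4 <-> 0 = 0
!!(((R -> Q) || (R <-> R)) <-> (Q || Q)) <-> ((((R -> R) -> (!Q || Q)) || ((R -> Q) || !R)) <-> ((((P <-> (P -> P)) -> ((Q <-> R) -> P)) -> !!(Q -> P)) -> !((Q <-> (P -> Q)) <-> ((R -> R) <-> P)))) = 3 <-> 0 = 1

1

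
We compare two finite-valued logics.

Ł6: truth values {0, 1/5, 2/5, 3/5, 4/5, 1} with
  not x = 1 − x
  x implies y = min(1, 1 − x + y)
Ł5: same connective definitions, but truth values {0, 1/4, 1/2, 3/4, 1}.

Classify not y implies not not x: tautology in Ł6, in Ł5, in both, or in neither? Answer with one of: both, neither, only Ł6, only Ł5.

neither

In Ł6: at x = 0, y = 0 the value is 0 — not a tautology.
In Ł5: at x = 0, y = 0 the value is 0 — not a tautology.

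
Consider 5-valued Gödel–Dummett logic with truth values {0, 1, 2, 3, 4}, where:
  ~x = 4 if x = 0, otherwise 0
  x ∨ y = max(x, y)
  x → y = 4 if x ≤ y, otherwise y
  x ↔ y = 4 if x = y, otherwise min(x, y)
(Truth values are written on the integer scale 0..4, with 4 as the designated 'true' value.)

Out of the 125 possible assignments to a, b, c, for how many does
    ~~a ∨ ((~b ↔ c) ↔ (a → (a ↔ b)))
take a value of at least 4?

105

value 4: 105 assignments (counts)
value 3: 1 assignment
value 2: 1 assignment
value 1: 1 assignment
value 0: 17 assignments
So 105 of the 125 assignments meet the threshold.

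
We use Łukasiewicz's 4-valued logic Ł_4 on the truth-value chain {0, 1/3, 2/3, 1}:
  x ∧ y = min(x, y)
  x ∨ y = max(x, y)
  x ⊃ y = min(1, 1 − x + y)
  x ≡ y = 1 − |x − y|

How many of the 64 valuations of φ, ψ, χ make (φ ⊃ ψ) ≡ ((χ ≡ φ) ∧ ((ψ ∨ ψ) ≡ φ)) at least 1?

value 1: 23 assignments (counts)
value 2/3: 18 assignments
value 1/3: 15 assignments
value 0: 8 assignments
So 23 of the 64 assignments meet the threshold.

23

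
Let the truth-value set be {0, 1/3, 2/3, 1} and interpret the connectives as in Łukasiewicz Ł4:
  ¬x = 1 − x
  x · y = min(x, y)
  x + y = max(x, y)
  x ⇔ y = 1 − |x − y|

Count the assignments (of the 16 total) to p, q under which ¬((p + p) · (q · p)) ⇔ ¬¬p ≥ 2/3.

p = 0, q = 0 ↦ 0  <
p = 0, q = 1/3 ↦ 0  <
p = 0, q = 2/3 ↦ 0  <
p = 0, q = 1 ↦ 0  <
p = 1/3, q = 0 ↦ 1/3  <
p = 1/3, q = 1/3 ↦ 2/3  ≥
p = 1/3, q = 2/3 ↦ 2/3  ≥
p = 1/3, q = 1 ↦ 2/3  ≥
p = 2/3, q = 0 ↦ 2/3  ≥
p = 2/3, q = 1/3 ↦ 1  ≥
p = 2/3, q = 2/3 ↦ 2/3  ≥
p = 2/3, q = 1 ↦ 2/3  ≥
p = 1, q = 0 ↦ 1  ≥
p = 1, q = 1/3 ↦ 2/3  ≥
p = 1, q = 2/3 ↦ 1/3  <
p = 1, q = 1 ↦ 0  <
So 9 of the 16 assignments meet the threshold.

9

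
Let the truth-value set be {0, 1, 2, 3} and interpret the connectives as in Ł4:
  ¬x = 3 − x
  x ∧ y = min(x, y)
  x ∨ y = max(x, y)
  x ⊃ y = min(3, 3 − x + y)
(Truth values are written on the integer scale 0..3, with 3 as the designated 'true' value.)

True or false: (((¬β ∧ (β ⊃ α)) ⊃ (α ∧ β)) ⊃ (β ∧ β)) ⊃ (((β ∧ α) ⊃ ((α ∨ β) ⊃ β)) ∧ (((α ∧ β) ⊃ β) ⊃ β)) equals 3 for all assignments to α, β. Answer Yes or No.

No

Counterexample: take α = 0, β = 0.
¬β = ¬0 = 3
β ⊃ α = 0 ⊃ 0 = 3
¬β ∧ (β ⊃ α) = 3 ∧ 3 = 3
α ∧ β = 0 ∧ 0 = 0
(¬β ∧ (β ⊃ α)) ⊃ (α ∧ β) = 3 ⊃ 0 = 0
β ∧ β = 0 ∧ 0 = 0
((¬β ∧ (β ⊃ α)) ⊃ (α ∧ β)) ⊃ (β ∧ β) = 0 ⊃ 0 = 3
β ∧ α = 0 ∧ 0 = 0
α ∨ β = 0 ∨ 0 = 0
(α ∨ β) ⊃ β = 0 ⊃ 0 = 3
(β ∧ α) ⊃ ((α ∨ β) ⊃ β) = 0 ⊃ 3 = 3
α ∧ β = 0 ∧ 0 = 0
(α ∧ β) ⊃ β = 0 ⊃ 0 = 3
((α ∧ β) ⊃ β) ⊃ β = 3 ⊃ 0 = 0
((β ∧ α) ⊃ ((α ∨ β) ⊃ β)) ∧ (((α ∧ β) ⊃ β) ⊃ β) = 3 ∧ 0 = 0
(((¬β ∧ (β ⊃ α)) ⊃ (α ∧ β)) ⊃ (β ∧ β)) ⊃ (((β ∧ α) ⊃ ((α ∨ β) ⊃ β)) ∧ (((α ∧ β) ⊃ β) ⊃ β)) = 3 ⊃ 0 = 0
This gives 0 ≠ 3.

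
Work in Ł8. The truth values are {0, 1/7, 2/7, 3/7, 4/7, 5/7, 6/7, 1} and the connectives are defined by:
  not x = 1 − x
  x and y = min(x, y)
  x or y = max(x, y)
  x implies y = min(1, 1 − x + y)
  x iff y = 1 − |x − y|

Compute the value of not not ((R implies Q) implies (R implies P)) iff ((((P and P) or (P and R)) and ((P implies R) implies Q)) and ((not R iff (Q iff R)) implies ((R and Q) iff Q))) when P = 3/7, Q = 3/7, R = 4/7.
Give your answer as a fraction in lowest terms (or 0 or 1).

3/7

R implies Q = 4/7 implies 3/7 = 6/7
R implies P = 4/7 implies 3/7 = 6/7
(R implies Q) implies (R implies P) = 6/7 implies 6/7 = 1
not ((R implies Q) implies (R implies P)) = not 1 = 0
not not ((R implies Q) implies (R implies P)) = not 0 = 1
P and P = 3/7 and 3/7 = 3/7
P and R = 3/7 and 4/7 = 3/7
(P and P) or (P and R) = 3/7 or 3/7 = 3/7
P implies R = 3/7 implies 4/7 = 1
(P implies R) implies Q = 1 implies 3/7 = 3/7
((P and P) or (P and R)) and ((P implies R) implies Q) = 3/7 and 3/7 = 3/7
not R = not 4/7 = 3/7
Q iff R = 3/7 iff 4/7 = 6/7
not R iff (Q iff R) = 3/7 iff 6/7 = 4/7
R and Q = 4/7 and 3/7 = 3/7
(R and Q) iff Q = 3/7 iff 3/7 = 1
(not R iff (Q iff R)) implies ((R and Q) iff Q) = 4/7 implies 1 = 1
(((P and P) or (P and R)) and ((P implies R) implies Q)) and ((not R iff (Q iff R)) implies ((R and Q) iff Q)) = 3/7 and 1 = 3/7
not not ((R implies Q) implies (R implies P)) iff ((((P and P) or (P and R)) and ((P implies R) implies Q)) and ((not R iff (Q iff R)) implies ((R and Q) iff Q))) = 1 iff 3/7 = 3/7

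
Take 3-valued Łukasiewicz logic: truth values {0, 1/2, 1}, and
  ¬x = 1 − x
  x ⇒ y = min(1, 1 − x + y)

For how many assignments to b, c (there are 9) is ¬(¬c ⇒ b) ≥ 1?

1

b = 0, c = 0 ↦ 1  ≥
b = 0, c = 1/2 ↦ 1/2  <
b = 0, c = 1 ↦ 0  <
b = 1/2, c = 0 ↦ 1/2  <
b = 1/2, c = 1/2 ↦ 0  <
b = 1/2, c = 1 ↦ 0  <
b = 1, c = 0 ↦ 0  <
b = 1, c = 1/2 ↦ 0  <
b = 1, c = 1 ↦ 0  <
So 1 of the 9 assignments meets the threshold.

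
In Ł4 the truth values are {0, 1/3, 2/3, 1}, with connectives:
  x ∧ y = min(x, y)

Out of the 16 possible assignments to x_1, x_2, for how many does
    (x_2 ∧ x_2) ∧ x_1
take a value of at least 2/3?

x_1 = 0, x_2 = 0 ↦ 0  <
x_1 = 0, x_2 = 1/3 ↦ 0  <
x_1 = 0, x_2 = 2/3 ↦ 0  <
x_1 = 0, x_2 = 1 ↦ 0  <
x_1 = 1/3, x_2 = 0 ↦ 0  <
x_1 = 1/3, x_2 = 1/3 ↦ 1/3  <
x_1 = 1/3, x_2 = 2/3 ↦ 1/3  <
x_1 = 1/3, x_2 = 1 ↦ 1/3  <
x_1 = 2/3, x_2 = 0 ↦ 0  <
x_1 = 2/3, x_2 = 1/3 ↦ 1/3  <
x_1 = 2/3, x_2 = 2/3 ↦ 2/3  ≥
x_1 = 2/3, x_2 = 1 ↦ 2/3  ≥
x_1 = 1, x_2 = 0 ↦ 0  <
x_1 = 1, x_2 = 1/3 ↦ 1/3  <
x_1 = 1, x_2 = 2/3 ↦ 2/3  ≥
x_1 = 1, x_2 = 1 ↦ 1  ≥
So 4 of the 16 assignments meet the threshold.

4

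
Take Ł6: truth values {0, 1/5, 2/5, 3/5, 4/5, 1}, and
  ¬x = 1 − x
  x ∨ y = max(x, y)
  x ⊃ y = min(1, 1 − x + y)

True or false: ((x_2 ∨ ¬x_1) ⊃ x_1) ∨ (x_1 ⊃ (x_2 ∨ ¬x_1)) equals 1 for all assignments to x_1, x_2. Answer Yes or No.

At x_1 = 4/5, x_2 = 2/5, for instance:
¬x_1 = ¬4/5 = 1/5
x_2 ∨ ¬x_1 = 2/5 ∨ 1/5 = 2/5
(x_2 ∨ ¬x_1) ⊃ x_1 = 2/5 ⊃ 4/5 = 1
x_1 ⊃ (x_2 ∨ ¬x_1) = 4/5 ⊃ 2/5 = 3/5
((x_2 ∨ ¬x_1) ⊃ x_1) ∨ (x_1 ⊃ (x_2 ∨ ¬x_1)) = 1 ∨ 3/5 = 1
and checking the remaining 35 assignments likewise gives ≥ 1 in every case.

Yes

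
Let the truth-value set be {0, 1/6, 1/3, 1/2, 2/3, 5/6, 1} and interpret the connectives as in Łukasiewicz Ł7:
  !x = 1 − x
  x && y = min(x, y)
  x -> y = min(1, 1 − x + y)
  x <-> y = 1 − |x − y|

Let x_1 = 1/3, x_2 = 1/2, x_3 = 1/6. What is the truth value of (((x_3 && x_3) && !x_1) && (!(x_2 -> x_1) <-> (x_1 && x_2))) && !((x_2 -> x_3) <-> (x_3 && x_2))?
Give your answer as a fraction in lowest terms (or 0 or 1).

1/6

x_3 && x_3 = 1/6 && 1/6 = 1/6
!x_1 = !1/3 = 2/3
(x_3 && x_3) && !x_1 = 1/6 && 2/3 = 1/6
x_2 -> x_1 = 1/2 -> 1/3 = 5/6
!(x_2 -> x_1) = !5/6 = 1/6
x_1 && x_2 = 1/3 && 1/2 = 1/3
!(x_2 -> x_1) <-> (x_1 && x_2) = 1/6 <-> 1/3 = 5/6
((x_3 && x_3) && !x_1) && (!(x_2 -> x_1) <-> (x_1 && x_2)) = 1/6 && 5/6 = 1/6
x_2 -> x_3 = 1/2 -> 1/6 = 2/3
x_3 && x_2 = 1/6 && 1/2 = 1/6
(x_2 -> x_3) <-> (x_3 && x_2) = 2/3 <-> 1/6 = 1/2
!((x_2 -> x_3) <-> (x_3 && x_2)) = !1/2 = 1/2
(((x_3 && x_3) && !x_1) && (!(x_2 -> x_1) <-> (x_1 && x_2))) && !((x_2 -> x_3) <-> (x_3 && x_2)) = 1/6 && 1/2 = 1/6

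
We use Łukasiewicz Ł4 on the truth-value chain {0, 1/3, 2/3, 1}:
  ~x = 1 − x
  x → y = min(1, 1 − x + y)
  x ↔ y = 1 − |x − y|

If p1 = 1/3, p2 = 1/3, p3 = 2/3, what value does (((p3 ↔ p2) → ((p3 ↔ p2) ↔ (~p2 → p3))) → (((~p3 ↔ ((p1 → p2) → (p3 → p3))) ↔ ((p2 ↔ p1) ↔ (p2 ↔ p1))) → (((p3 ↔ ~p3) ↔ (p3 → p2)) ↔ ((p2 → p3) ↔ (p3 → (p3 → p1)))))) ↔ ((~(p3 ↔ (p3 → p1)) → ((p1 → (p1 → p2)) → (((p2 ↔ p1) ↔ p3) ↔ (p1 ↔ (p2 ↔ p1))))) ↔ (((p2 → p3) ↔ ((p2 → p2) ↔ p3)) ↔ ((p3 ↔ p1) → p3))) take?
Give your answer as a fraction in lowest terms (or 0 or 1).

p3 ↔ p2 = 2/3 ↔ 1/3 = 2/3
p3 ↔ p2 = 2/3 ↔ 1/3 = 2/3
~p2 = ~1/3 = 2/3
~p2 → p3 = 2/3 → 2/3 = 1
(p3 ↔ p2) ↔ (~p2 → p3) = 2/3 ↔ 1 = 2/3
(p3 ↔ p2) → ((p3 ↔ p2) ↔ (~p2 → p3)) = 2/3 → 2/3 = 1
~p3 = ~2/3 = 1/3
p1 → p2 = 1/3 → 1/3 = 1
p3 → p3 = 2/3 → 2/3 = 1
(p1 → p2) → (p3 → p3) = 1 → 1 = 1
~p3 ↔ ((p1 → p2) → (p3 → p3)) = 1/3 ↔ 1 = 1/3
p2 ↔ p1 = 1/3 ↔ 1/3 = 1
p2 ↔ p1 = 1/3 ↔ 1/3 = 1
(p2 ↔ p1) ↔ (p2 ↔ p1) = 1 ↔ 1 = 1
(~p3 ↔ ((p1 → p2) → (p3 → p3))) ↔ ((p2 ↔ p1) ↔ (p2 ↔ p1)) = 1/3 ↔ 1 = 1/3
~p3 = ~2/3 = 1/3
p3 ↔ ~p3 = 2/3 ↔ 1/3 = 2/3
p3 → p2 = 2/3 → 1/3 = 2/3
(p3 ↔ ~p3) ↔ (p3 → p2) = 2/3 ↔ 2/3 = 1
p2 → p3 = 1/3 → 2/3 = 1
p3 → p1 = 2/3 → 1/3 = 2/3
p3 → (p3 → p1) = 2/3 → 2/3 = 1
(p2 → p3) ↔ (p3 → (p3 → p1)) = 1 ↔ 1 = 1
((p3 ↔ ~p3) ↔ (p3 → p2)) ↔ ((p2 → p3) ↔ (p3 → (p3 → p1))) = 1 ↔ 1 = 1
((~p3 ↔ ((p1 → p2) → (p3 → p3))) ↔ ((p2 ↔ p1) ↔ (p2 ↔ p1))) → (((p3 ↔ ~p3) ↔ (p3 → p2)) ↔ ((p2 → p3) ↔ (p3 → (p3 → p1)))) = 1/3 → 1 = 1
((p3 ↔ p2) → ((p3 ↔ p2) ↔ (~p2 → p3))) → (((~p3 ↔ ((p1 → p2) → (p3 → p3))) ↔ ((p2 ↔ p1) ↔ (p2 ↔ p1))) → (((p3 ↔ ~p3) ↔ (p3 → p2)) ↔ ((p2 → p3) ↔ (p3 → (p3 → p1))))) = 1 → 1 = 1
p3 → p1 = 2/3 → 1/3 = 2/3
p3 ↔ (p3 → p1) = 2/3 ↔ 2/3 = 1
~(p3 ↔ (p3 → p1)) = ~1 = 0
p1 → p2 = 1/3 → 1/3 = 1
p1 → (p1 → p2) = 1/3 → 1 = 1
p2 ↔ p1 = 1/3 ↔ 1/3 = 1
(p2 ↔ p1) ↔ p3 = 1 ↔ 2/3 = 2/3
p2 ↔ p1 = 1/3 ↔ 1/3 = 1
p1 ↔ (p2 ↔ p1) = 1/3 ↔ 1 = 1/3
((p2 ↔ p1) ↔ p3) ↔ (p1 ↔ (p2 ↔ p1)) = 2/3 ↔ 1/3 = 2/3
(p1 → (p1 → p2)) → (((p2 ↔ p1) ↔ p3) ↔ (p1 ↔ (p2 ↔ p1))) = 1 → 2/3 = 2/3
~(p3 ↔ (p3 → p1)) → ((p1 → (p1 → p2)) → (((p2 ↔ p1) ↔ p3) ↔ (p1 ↔ (p2 ↔ p1)))) = 0 → 2/3 = 1
p2 → p3 = 1/3 → 2/3 = 1
p2 → p2 = 1/3 → 1/3 = 1
(p2 → p2) ↔ p3 = 1 ↔ 2/3 = 2/3
(p2 → p3) ↔ ((p2 → p2) ↔ p3) = 1 ↔ 2/3 = 2/3
p3 ↔ p1 = 2/3 ↔ 1/3 = 2/3
(p3 ↔ p1) → p3 = 2/3 → 2/3 = 1
((p2 → p3) ↔ ((p2 → p2) ↔ p3)) ↔ ((p3 ↔ p1) → p3) = 2/3 ↔ 1 = 2/3
(~(p3 ↔ (p3 → p1)) → ((p1 → (p1 → p2)) → (((p2 ↔ p1) ↔ p3) ↔ (p1 ↔ (p2 ↔ p1))))) ↔ (((p2 → p3) ↔ ((p2 → p2) ↔ p3)) ↔ ((p3 ↔ p1) → p3)) = 1 ↔ 2/3 = 2/3
(((p3 ↔ p2) → ((p3 ↔ p2) ↔ (~p2 → p3))) → (((~p3 ↔ ((p1 → p2) → (p3 → p3))) ↔ ((p2 ↔ p1) ↔ (p2 ↔ p1))) → (((p3 ↔ ~p3) ↔ (p3 → p2)) ↔ ((p2 → p3) ↔ (p3 → (p3 → p1)))))) ↔ ((~(p3 ↔ (p3 → p1)) → ((p1 → (p1 → p2)) → (((p2 ↔ p1) ↔ p3) ↔ (p1 ↔ (p2 ↔ p1))))) ↔ (((p2 → p3) ↔ ((p2 → p2) ↔ p3)) ↔ ((p3 ↔ p1) → p3))) = 1 ↔ 2/3 = 2/3

2/3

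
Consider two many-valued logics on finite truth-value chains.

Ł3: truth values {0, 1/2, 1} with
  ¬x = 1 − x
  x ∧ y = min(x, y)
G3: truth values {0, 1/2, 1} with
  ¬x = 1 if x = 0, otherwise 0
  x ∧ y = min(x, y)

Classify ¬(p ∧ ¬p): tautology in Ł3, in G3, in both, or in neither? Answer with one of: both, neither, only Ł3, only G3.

In Ł3: at p = 1/2 the value is 1/2 — not a tautology.
In G3: every assignment gives 1 — tautology.

only G3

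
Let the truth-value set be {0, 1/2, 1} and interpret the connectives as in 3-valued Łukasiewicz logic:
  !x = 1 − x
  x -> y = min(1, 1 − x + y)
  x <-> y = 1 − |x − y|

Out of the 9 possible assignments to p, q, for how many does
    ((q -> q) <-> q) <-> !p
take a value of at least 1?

p = 0, q = 0 ↦ 0  <
p = 0, q = 1/2 ↦ 1/2  <
p = 0, q = 1 ↦ 1  ≥
p = 1/2, q = 0 ↦ 1/2  <
p = 1/2, q = 1/2 ↦ 1  ≥
p = 1/2, q = 1 ↦ 1/2  <
p = 1, q = 0 ↦ 1  ≥
p = 1, q = 1/2 ↦ 1/2  <
p = 1, q = 1 ↦ 0  <
So 3 of the 9 assignments meet the threshold.

3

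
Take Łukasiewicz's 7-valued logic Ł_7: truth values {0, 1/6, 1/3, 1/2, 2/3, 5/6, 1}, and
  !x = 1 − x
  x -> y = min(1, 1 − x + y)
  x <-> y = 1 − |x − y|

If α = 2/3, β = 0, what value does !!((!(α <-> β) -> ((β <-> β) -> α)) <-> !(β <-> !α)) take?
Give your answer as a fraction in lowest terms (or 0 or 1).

1/3

α <-> β = 2/3 <-> 0 = 1/3
!(α <-> β) = !1/3 = 2/3
β <-> β = 0 <-> 0 = 1
(β <-> β) -> α = 1 -> 2/3 = 2/3
!(α <-> β) -> ((β <-> β) -> α) = 2/3 -> 2/3 = 1
!α = !2/3 = 1/3
β <-> !α = 0 <-> 1/3 = 2/3
!(β <-> !α) = !2/3 = 1/3
(!(α <-> β) -> ((β <-> β) -> α)) <-> !(β <-> !α) = 1 <-> 1/3 = 1/3
!((!(α <-> β) -> ((β <-> β) -> α)) <-> !(β <-> !α)) = !1/3 = 2/3
!!((!(α <-> β) -> ((β <-> β) -> α)) <-> !(β <-> !α)) = !2/3 = 1/3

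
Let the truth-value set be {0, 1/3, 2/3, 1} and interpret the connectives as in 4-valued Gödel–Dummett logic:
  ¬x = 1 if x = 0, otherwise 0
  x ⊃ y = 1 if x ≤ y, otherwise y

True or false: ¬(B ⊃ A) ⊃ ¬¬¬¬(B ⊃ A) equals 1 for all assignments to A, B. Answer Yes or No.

No

Counterexample: take A = 0, B = 1/3.
B ⊃ A = 1/3 ⊃ 0 = 0
¬(B ⊃ A) = ¬0 = 1
B ⊃ A = 1/3 ⊃ 0 = 0
¬(B ⊃ A) = ¬0 = 1
¬¬(B ⊃ A) = ¬1 = 0
¬¬¬(B ⊃ A) = ¬0 = 1
¬¬¬¬(B ⊃ A) = ¬1 = 0
¬(B ⊃ A) ⊃ ¬¬¬¬(B ⊃ A) = 1 ⊃ 0 = 0
This gives 0 ≠ 1.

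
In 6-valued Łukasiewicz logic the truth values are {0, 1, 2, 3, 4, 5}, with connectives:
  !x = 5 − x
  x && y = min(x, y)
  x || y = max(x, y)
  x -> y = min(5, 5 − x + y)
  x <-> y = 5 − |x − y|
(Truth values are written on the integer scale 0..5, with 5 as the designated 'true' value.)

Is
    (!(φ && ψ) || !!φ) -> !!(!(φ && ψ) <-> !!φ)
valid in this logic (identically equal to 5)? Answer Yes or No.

Counterexample: take φ = 0, ψ = 0.
φ && ψ = 0 && 0 = 0
!(φ && ψ) = !0 = 5
!φ = !0 = 5
!!φ = !5 = 0
!(φ && ψ) || !!φ = 5 || 0 = 5
φ && ψ = 0 && 0 = 0
!(φ && ψ) = !0 = 5
!φ = !0 = 5
!!φ = !5 = 0
!(φ && ψ) <-> !!φ = 5 <-> 0 = 0
!(!(φ && ψ) <-> !!φ) = !0 = 5
!!(!(φ && ψ) <-> !!φ) = !5 = 0
(!(φ && ψ) || !!φ) -> !!(!(φ && ψ) <-> !!φ) = 5 -> 0 = 0
This gives 0 ≠ 5.

No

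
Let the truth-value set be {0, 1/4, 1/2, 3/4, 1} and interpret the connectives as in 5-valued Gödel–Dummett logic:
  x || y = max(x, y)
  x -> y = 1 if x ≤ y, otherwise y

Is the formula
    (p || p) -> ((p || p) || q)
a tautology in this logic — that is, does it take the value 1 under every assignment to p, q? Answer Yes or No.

At p = 1/2, q = 3/4, for instance:
p || p = 1/2 || 1/2 = 1/2
(p || p) || q = 1/2 || 3/4 = 3/4
(p || p) -> ((p || p) || q) = 1/2 -> 3/4 = 1
and checking the remaining 24 assignments likewise gives ≥ 1 in every case.

Yes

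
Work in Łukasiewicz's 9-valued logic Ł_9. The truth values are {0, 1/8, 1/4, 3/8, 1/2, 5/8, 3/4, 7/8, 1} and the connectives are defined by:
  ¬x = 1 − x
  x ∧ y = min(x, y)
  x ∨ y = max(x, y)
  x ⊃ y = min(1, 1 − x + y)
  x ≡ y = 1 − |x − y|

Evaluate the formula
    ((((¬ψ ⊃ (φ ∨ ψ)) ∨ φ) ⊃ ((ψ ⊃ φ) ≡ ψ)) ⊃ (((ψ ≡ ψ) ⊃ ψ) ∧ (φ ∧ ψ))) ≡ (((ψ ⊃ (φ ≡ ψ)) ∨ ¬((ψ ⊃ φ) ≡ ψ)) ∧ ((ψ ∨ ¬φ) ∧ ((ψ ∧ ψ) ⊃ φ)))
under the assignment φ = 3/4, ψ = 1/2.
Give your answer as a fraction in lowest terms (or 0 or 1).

1/2

¬ψ = ¬1/2 = 1/2
φ ∨ ψ = 3/4 ∨ 1/2 = 3/4
¬ψ ⊃ (φ ∨ ψ) = 1/2 ⊃ 3/4 = 1
(¬ψ ⊃ (φ ∨ ψ)) ∨ φ = 1 ∨ 3/4 = 1
ψ ⊃ φ = 1/2 ⊃ 3/4 = 1
(ψ ⊃ φ) ≡ ψ = 1 ≡ 1/2 = 1/2
((¬ψ ⊃ (φ ∨ ψ)) ∨ φ) ⊃ ((ψ ⊃ φ) ≡ ψ) = 1 ⊃ 1/2 = 1/2
ψ ≡ ψ = 1/2 ≡ 1/2 = 1
(ψ ≡ ψ) ⊃ ψ = 1 ⊃ 1/2 = 1/2
φ ∧ ψ = 3/4 ∧ 1/2 = 1/2
((ψ ≡ ψ) ⊃ ψ) ∧ (φ ∧ ψ) = 1/2 ∧ 1/2 = 1/2
(((¬ψ ⊃ (φ ∨ ψ)) ∨ φ) ⊃ ((ψ ⊃ φ) ≡ ψ)) ⊃ (((ψ ≡ ψ) ⊃ ψ) ∧ (φ ∧ ψ)) = 1/2 ⊃ 1/2 = 1
φ ≡ ψ = 3/4 ≡ 1/2 = 3/4
ψ ⊃ (φ ≡ ψ) = 1/2 ⊃ 3/4 = 1
ψ ⊃ φ = 1/2 ⊃ 3/4 = 1
(ψ ⊃ φ) ≡ ψ = 1 ≡ 1/2 = 1/2
¬((ψ ⊃ φ) ≡ ψ) = ¬1/2 = 1/2
(ψ ⊃ (φ ≡ ψ)) ∨ ¬((ψ ⊃ φ) ≡ ψ) = 1 ∨ 1/2 = 1
¬φ = ¬3/4 = 1/4
ψ ∨ ¬φ = 1/2 ∨ 1/4 = 1/2
ψ ∧ ψ = 1/2 ∧ 1/2 = 1/2
(ψ ∧ ψ) ⊃ φ = 1/2 ⊃ 3/4 = 1
(ψ ∨ ¬φ) ∧ ((ψ ∧ ψ) ⊃ φ) = 1/2 ∧ 1 = 1/2
((ψ ⊃ (φ ≡ ψ)) ∨ ¬((ψ ⊃ φ) ≡ ψ)) ∧ ((ψ ∨ ¬φ) ∧ ((ψ ∧ ψ) ⊃ φ)) = 1 ∧ 1/2 = 1/2
((((¬ψ ⊃ (φ ∨ ψ)) ∨ φ) ⊃ ((ψ ⊃ φ) ≡ ψ)) ⊃ (((ψ ≡ ψ) ⊃ ψ) ∧ (φ ∧ ψ))) ≡ (((ψ ⊃ (φ ≡ ψ)) ∨ ¬((ψ ⊃ φ) ≡ ψ)) ∧ ((ψ ∨ ¬φ) ∧ ((ψ ∧ ψ) ⊃ φ))) = 1 ≡ 1/2 = 1/2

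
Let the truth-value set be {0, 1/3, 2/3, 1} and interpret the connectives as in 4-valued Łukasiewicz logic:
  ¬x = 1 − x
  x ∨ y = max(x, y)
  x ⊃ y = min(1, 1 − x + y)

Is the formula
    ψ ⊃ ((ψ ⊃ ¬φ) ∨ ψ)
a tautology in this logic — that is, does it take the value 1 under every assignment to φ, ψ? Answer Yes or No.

φ = 0, ψ = 0 ↦ 1
φ = 0, ψ = 1/3 ↦ 1
φ = 0, ψ = 2/3 ↦ 1
φ = 0, ψ = 1 ↦ 1
φ = 1/3, ψ = 0 ↦ 1
φ = 1/3, ψ = 1/3 ↦ 1
φ = 1/3, ψ = 2/3 ↦ 1
φ = 1/3, ψ = 1 ↦ 1
φ = 2/3, ψ = 0 ↦ 1
φ = 2/3, ψ = 1/3 ↦ 1
φ = 2/3, ψ = 2/3 ↦ 1
φ = 2/3, ψ = 1 ↦ 1
φ = 1, ψ = 0 ↦ 1
φ = 1, ψ = 1/3 ↦ 1
φ = 1, ψ = 2/3 ↦ 1
φ = 1, ψ = 1 ↦ 1
Every assignment gives a value ≥ 1.

Yes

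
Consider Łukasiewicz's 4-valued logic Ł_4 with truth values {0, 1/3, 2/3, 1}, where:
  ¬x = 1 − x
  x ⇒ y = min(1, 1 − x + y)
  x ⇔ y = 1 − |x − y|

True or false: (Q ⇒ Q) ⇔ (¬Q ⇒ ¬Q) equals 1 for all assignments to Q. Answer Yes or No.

Yes

Q = 0 ↦ 1
Q = 1/3 ↦ 1
Q = 2/3 ↦ 1
Q = 1 ↦ 1
Every assignment gives a value ≥ 1.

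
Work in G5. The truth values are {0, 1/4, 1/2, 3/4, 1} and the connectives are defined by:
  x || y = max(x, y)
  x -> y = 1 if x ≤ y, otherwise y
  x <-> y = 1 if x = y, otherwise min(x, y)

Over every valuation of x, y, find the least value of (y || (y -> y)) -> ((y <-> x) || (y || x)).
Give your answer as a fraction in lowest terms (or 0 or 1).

1/4

Take x = 0, y = 1/4:
y -> y = 1/4 -> 1/4 = 1
y || (y -> y) = 1/4 || 1 = 1
y <-> x = 1/4 <-> 0 = 0
y || x = 1/4 || 0 = 1/4
(y <-> x) || (y || x) = 0 || 1/4 = 1/4
(y || (y -> y)) -> ((y <-> x) || (y || x)) = 1 -> 1/4 = 1/4
No assignment yields a value below 1/4, so this is the minimum.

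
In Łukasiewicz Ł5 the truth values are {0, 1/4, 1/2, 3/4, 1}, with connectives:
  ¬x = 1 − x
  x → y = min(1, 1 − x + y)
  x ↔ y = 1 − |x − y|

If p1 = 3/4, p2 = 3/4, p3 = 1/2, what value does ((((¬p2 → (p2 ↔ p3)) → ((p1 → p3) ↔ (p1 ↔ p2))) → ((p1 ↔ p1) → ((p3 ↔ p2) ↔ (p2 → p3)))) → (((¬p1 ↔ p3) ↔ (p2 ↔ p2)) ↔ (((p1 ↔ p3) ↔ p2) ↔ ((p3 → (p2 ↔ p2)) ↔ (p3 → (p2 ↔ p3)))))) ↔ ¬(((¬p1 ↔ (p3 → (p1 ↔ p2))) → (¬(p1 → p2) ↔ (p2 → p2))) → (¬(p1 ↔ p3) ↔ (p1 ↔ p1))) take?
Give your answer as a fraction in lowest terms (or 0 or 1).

3/4

¬p2 = ¬3/4 = 1/4
p2 ↔ p3 = 3/4 ↔ 1/2 = 3/4
¬p2 → (p2 ↔ p3) = 1/4 → 3/4 = 1
p1 → p3 = 3/4 → 1/2 = 3/4
p1 ↔ p2 = 3/4 ↔ 3/4 = 1
(p1 → p3) ↔ (p1 ↔ p2) = 3/4 ↔ 1 = 3/4
(¬p2 → (p2 ↔ p3)) → ((p1 → p3) ↔ (p1 ↔ p2)) = 1 → 3/4 = 3/4
p1 ↔ p1 = 3/4 ↔ 3/4 = 1
p3 ↔ p2 = 1/2 ↔ 3/4 = 3/4
p2 → p3 = 3/4 → 1/2 = 3/4
(p3 ↔ p2) ↔ (p2 → p3) = 3/4 ↔ 3/4 = 1
(p1 ↔ p1) → ((p3 ↔ p2) ↔ (p2 → p3)) = 1 → 1 = 1
((¬p2 → (p2 ↔ p3)) → ((p1 → p3) ↔ (p1 ↔ p2))) → ((p1 ↔ p1) → ((p3 ↔ p2) ↔ (p2 → p3))) = 3/4 → 1 = 1
¬p1 = ¬3/4 = 1/4
¬p1 ↔ p3 = 1/4 ↔ 1/2 = 3/4
p2 ↔ p2 = 3/4 ↔ 3/4 = 1
(¬p1 ↔ p3) ↔ (p2 ↔ p2) = 3/4 ↔ 1 = 3/4
p1 ↔ p3 = 3/4 ↔ 1/2 = 3/4
(p1 ↔ p3) ↔ p2 = 3/4 ↔ 3/4 = 1
p2 ↔ p2 = 3/4 ↔ 3/4 = 1
p3 → (p2 ↔ p2) = 1/2 → 1 = 1
p2 ↔ p3 = 3/4 ↔ 1/2 = 3/4
p3 → (p2 ↔ p3) = 1/2 → 3/4 = 1
(p3 → (p2 ↔ p2)) ↔ (p3 → (p2 ↔ p3)) = 1 ↔ 1 = 1
((p1 ↔ p3) ↔ p2) ↔ ((p3 → (p2 ↔ p2)) ↔ (p3 → (p2 ↔ p3))) = 1 ↔ 1 = 1
((¬p1 ↔ p3) ↔ (p2 ↔ p2)) ↔ (((p1 ↔ p3) ↔ p2) ↔ ((p3 → (p2 ↔ p2)) ↔ (p3 → (p2 ↔ p3)))) = 3/4 ↔ 1 = 3/4
(((¬p2 → (p2 ↔ p3)) → ((p1 → p3) ↔ (p1 ↔ p2))) → ((p1 ↔ p1) → ((p3 ↔ p2) ↔ (p2 → p3)))) → (((¬p1 ↔ p3) ↔ (p2 ↔ p2)) ↔ (((p1 ↔ p3) ↔ p2) ↔ ((p3 → (p2 ↔ p2)) ↔ (p3 → (p2 ↔ p3))))) = 1 → 3/4 = 3/4
¬p1 = ¬3/4 = 1/4
p1 ↔ p2 = 3/4 ↔ 3/4 = 1
p3 → (p1 ↔ p2) = 1/2 → 1 = 1
¬p1 ↔ (p3 → (p1 ↔ p2)) = 1/4 ↔ 1 = 1/4
p1 → p2 = 3/4 → 3/4 = 1
¬(p1 → p2) = ¬1 = 0
p2 → p2 = 3/4 → 3/4 = 1
¬(p1 → p2) ↔ (p2 → p2) = 0 ↔ 1 = 0
(¬p1 ↔ (p3 → (p1 ↔ p2))) → (¬(p1 → p2) ↔ (p2 → p2)) = 1/4 → 0 = 3/4
p1 ↔ p3 = 3/4 ↔ 1/2 = 3/4
¬(p1 ↔ p3) = ¬3/4 = 1/4
p1 ↔ p1 = 3/4 ↔ 3/4 = 1
¬(p1 ↔ p3) ↔ (p1 ↔ p1) = 1/4 ↔ 1 = 1/4
((¬p1 ↔ (p3 → (p1 ↔ p2))) → (¬(p1 → p2) ↔ (p2 → p2))) → (¬(p1 ↔ p3) ↔ (p1 ↔ p1)) = 3/4 → 1/4 = 1/2
¬(((¬p1 ↔ (p3 → (p1 ↔ p2))) → (¬(p1 → p2) ↔ (p2 → p2))) → (¬(p1 ↔ p3) ↔ (p1 ↔ p1))) = ¬1/2 = 1/2
((((¬p2 → (p2 ↔ p3)) → ((p1 → p3) ↔ (p1 ↔ p2))) → ((p1 ↔ p1) → ((p3 ↔ p2) ↔ (p2 → p3)))) → (((¬p1 ↔ p3) ↔ (p2 ↔ p2)) ↔ (((p1 ↔ p3) ↔ p2) ↔ ((p3 → (p2 ↔ p2)) ↔ (p3 → (p2 ↔ p3)))))) ↔ ¬(((¬p1 ↔ (p3 → (p1 ↔ p2))) → (¬(p1 → p2) ↔ (p2 → p2))) → (¬(p1 ↔ p3) ↔ (p1 ↔ p1))) = 3/4 ↔ 1/2 = 3/4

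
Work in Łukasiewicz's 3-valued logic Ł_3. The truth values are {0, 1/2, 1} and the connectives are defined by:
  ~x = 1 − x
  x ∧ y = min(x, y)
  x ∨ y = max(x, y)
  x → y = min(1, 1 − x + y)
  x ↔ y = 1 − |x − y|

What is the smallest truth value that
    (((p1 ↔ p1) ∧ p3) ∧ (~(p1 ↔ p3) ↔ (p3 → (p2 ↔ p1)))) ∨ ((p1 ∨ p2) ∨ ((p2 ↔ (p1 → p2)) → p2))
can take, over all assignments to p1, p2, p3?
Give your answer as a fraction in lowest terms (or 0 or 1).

1/2

Take p1 = 1/2, p2 = 0, p3 = 0:
p1 ↔ p1 = 1/2 ↔ 1/2 = 1
(p1 ↔ p1) ∧ p3 = 1 ∧ 0 = 0
p1 ↔ p3 = 1/2 ↔ 0 = 1/2
~(p1 ↔ p3) = ~1/2 = 1/2
p2 ↔ p1 = 0 ↔ 1/2 = 1/2
p3 → (p2 ↔ p1) = 0 → 1/2 = 1
~(p1 ↔ p3) ↔ (p3 → (p2 ↔ p1)) = 1/2 ↔ 1 = 1/2
((p1 ↔ p1) ∧ p3) ∧ (~(p1 ↔ p3) ↔ (p3 → (p2 ↔ p1))) = 0 ∧ 1/2 = 0
p1 ∨ p2 = 1/2 ∨ 0 = 1/2
p1 → p2 = 1/2 → 0 = 1/2
p2 ↔ (p1 → p2) = 0 ↔ 1/2 = 1/2
(p2 ↔ (p1 → p2)) → p2 = 1/2 → 0 = 1/2
(p1 ∨ p2) ∨ ((p2 ↔ (p1 → p2)) → p2) = 1/2 ∨ 1/2 = 1/2
(((p1 ↔ p1) ∧ p3) ∧ (~(p1 ↔ p3) ↔ (p3 → (p2 ↔ p1)))) ∨ ((p1 ∨ p2) ∨ ((p2 ↔ (p1 → p2)) → p2)) = 0 ∨ 1/2 = 1/2
No assignment yields a value below 1/2, so this is the minimum.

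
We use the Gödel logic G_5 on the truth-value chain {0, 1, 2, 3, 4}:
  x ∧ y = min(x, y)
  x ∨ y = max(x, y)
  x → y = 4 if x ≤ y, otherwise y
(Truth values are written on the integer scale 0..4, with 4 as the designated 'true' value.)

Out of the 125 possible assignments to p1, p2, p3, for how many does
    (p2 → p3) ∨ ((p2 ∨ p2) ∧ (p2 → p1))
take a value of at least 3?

92

value 4: 79 assignments (counts)
value 3: 13 assignments (counts)
value 2: 16 assignments
value 1: 13 assignments
value 0: 4 assignments
So 92 of the 125 assignments meet the threshold.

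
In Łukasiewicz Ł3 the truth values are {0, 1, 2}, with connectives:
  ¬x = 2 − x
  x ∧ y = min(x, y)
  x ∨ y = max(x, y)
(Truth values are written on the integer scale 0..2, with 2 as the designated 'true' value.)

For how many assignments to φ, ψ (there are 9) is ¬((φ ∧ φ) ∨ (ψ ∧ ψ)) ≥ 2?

1

φ = 0, ψ = 0 ↦ 2  ≥
φ = 0, ψ = 1 ↦ 1  <
φ = 0, ψ = 2 ↦ 0  <
φ = 1, ψ = 0 ↦ 1  <
φ = 1, ψ = 1 ↦ 1  <
φ = 1, ψ = 2 ↦ 0  <
φ = 2, ψ = 0 ↦ 0  <
φ = 2, ψ = 1 ↦ 0  <
φ = 2, ψ = 2 ↦ 0  <
So 1 of the 9 assignments meets the threshold.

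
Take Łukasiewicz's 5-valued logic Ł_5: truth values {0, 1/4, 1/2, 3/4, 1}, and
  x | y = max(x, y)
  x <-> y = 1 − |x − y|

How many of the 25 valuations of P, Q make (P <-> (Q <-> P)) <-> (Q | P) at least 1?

16

value 1: 16 assignments (counts)
value 3/4: 5 assignments
value 1/2: 2 assignments
value 1/4: 1 assignment
value 0: 1 assignment
So 16 of the 25 assignments meet the threshold.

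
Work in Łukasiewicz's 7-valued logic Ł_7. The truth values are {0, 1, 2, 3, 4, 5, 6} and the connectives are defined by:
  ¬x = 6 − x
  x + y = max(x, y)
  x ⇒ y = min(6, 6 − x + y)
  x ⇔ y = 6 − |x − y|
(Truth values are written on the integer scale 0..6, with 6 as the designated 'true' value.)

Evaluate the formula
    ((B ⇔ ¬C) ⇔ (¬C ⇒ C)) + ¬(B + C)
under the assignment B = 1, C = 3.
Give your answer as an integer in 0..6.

4

¬C = ¬3 = 3
B ⇔ ¬C = 1 ⇔ 3 = 4
¬C = ¬3 = 3
¬C ⇒ C = 3 ⇒ 3 = 6
(B ⇔ ¬C) ⇔ (¬C ⇒ C) = 4 ⇔ 6 = 4
B + C = 1 + 3 = 3
¬(B + C) = ¬3 = 3
((B ⇔ ¬C) ⇔ (¬C ⇒ C)) + ¬(B + C) = 4 + 3 = 4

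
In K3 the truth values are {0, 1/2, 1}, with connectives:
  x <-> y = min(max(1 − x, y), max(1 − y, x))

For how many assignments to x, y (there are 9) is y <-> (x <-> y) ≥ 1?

2

x = 0, y = 0 ↦ 0  <
x = 0, y = 1/2 ↦ 1/2  <
x = 0, y = 1 ↦ 0  <
x = 1/2, y = 0 ↦ 1/2  <
x = 1/2, y = 1/2 ↦ 1/2  <
x = 1/2, y = 1 ↦ 1/2  <
x = 1, y = 0 ↦ 1  ≥
x = 1, y = 1/2 ↦ 1/2  <
x = 1, y = 1 ↦ 1  ≥
So 2 of the 9 assignments meet the threshold.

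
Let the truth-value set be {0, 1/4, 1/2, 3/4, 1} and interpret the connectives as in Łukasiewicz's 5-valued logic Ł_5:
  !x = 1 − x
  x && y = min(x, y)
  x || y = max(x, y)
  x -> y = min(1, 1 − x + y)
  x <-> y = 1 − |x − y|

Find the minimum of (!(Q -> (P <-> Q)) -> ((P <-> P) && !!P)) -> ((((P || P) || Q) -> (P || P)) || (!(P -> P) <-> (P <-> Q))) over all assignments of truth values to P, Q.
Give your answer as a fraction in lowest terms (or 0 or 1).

1/2

Take P = 0, Q = 1/2:
P <-> Q = 0 <-> 1/2 = 1/2
Q -> (P <-> Q) = 1/2 -> 1/2 = 1
!(Q -> (P <-> Q)) = !1 = 0
P <-> P = 0 <-> 0 = 1
!P = !0 = 1
!!P = !1 = 0
(P <-> P) && !!P = 1 && 0 = 0
!(Q -> (P <-> Q)) -> ((P <-> P) && !!P) = 0 -> 0 = 1
P || P = 0 || 0 = 0
(P || P) || Q = 0 || 1/2 = 1/2
P || P = 0 || 0 = 0
((P || P) || Q) -> (P || P) = 1/2 -> 0 = 1/2
P -> P = 0 -> 0 = 1
!(P -> P) = !1 = 0
P <-> Q = 0 <-> 1/2 = 1/2
!(P -> P) <-> (P <-> Q) = 0 <-> 1/2 = 1/2
(((P || P) || Q) -> (P || P)) || (!(P -> P) <-> (P <-> Q)) = 1/2 || 1/2 = 1/2
(!(Q -> (P <-> Q)) -> ((P <-> P) && !!P)) -> ((((P || P) || Q) -> (P || P)) || (!(P -> P) <-> (P <-> Q))) = 1 -> 1/2 = 1/2
No assignment yields a value below 1/2, so this is the minimum.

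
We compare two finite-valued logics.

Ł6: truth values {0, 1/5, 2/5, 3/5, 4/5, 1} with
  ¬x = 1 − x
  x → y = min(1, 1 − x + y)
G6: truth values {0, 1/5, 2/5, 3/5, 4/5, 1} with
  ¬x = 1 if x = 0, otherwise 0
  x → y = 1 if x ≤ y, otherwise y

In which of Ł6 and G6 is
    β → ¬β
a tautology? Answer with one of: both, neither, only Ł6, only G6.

In Ł6: at β = 3/5 the value is 4/5 — not a tautology.
In G6: at β = 1/5 the value is 0 — not a tautology.

neither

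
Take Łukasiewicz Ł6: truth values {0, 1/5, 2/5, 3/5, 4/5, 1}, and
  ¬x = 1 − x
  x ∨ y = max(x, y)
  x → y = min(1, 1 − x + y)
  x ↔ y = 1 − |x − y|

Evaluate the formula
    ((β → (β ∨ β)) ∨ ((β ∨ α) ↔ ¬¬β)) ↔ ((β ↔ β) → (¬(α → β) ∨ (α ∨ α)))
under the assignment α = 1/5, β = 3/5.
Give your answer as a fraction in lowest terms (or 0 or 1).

1/5

β ∨ β = 3/5 ∨ 3/5 = 3/5
β → (β ∨ β) = 3/5 → 3/5 = 1
β ∨ α = 3/5 ∨ 1/5 = 3/5
¬β = ¬3/5 = 2/5
¬¬β = ¬2/5 = 3/5
(β ∨ α) ↔ ¬¬β = 3/5 ↔ 3/5 = 1
(β → (β ∨ β)) ∨ ((β ∨ α) ↔ ¬¬β) = 1 ∨ 1 = 1
β ↔ β = 3/5 ↔ 3/5 = 1
α → β = 1/5 → 3/5 = 1
¬(α → β) = ¬1 = 0
α ∨ α = 1/5 ∨ 1/5 = 1/5
¬(α → β) ∨ (α ∨ α) = 0 ∨ 1/5 = 1/5
(β ↔ β) → (¬(α → β) ∨ (α ∨ α)) = 1 → 1/5 = 1/5
((β → (β ∨ β)) ∨ ((β ∨ α) ↔ ¬¬β)) ↔ ((β ↔ β) → (¬(α → β) ∨ (α ∨ α))) = 1 ↔ 1/5 = 1/5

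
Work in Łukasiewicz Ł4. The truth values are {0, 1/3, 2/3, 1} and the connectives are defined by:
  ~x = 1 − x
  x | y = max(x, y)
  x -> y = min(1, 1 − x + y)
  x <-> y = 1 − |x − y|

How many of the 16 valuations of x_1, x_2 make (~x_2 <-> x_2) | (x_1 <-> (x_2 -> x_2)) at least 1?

4

x_1 = 0, x_2 = 0 ↦ 0  <
x_1 = 0, x_2 = 1/3 ↦ 2/3  <
x_1 = 0, x_2 = 2/3 ↦ 2/3  <
x_1 = 0, x_2 = 1 ↦ 0  <
x_1 = 1/3, x_2 = 0 ↦ 1/3  <
x_1 = 1/3, x_2 = 1/3 ↦ 2/3  <
x_1 = 1/3, x_2 = 2/3 ↦ 2/3  <
x_1 = 1/3, x_2 = 1 ↦ 1/3  <
x_1 = 2/3, x_2 = 0 ↦ 2/3  <
x_1 = 2/3, x_2 = 1/3 ↦ 2/3  <
x_1 = 2/3, x_2 = 2/3 ↦ 2/3  <
x_1 = 2/3, x_2 = 1 ↦ 2/3  <
x_1 = 1, x_2 = 0 ↦ 1  ≥
x_1 = 1, x_2 = 1/3 ↦ 1  ≥
x_1 = 1, x_2 = 2/3 ↦ 1  ≥
x_1 = 1, x_2 = 1 ↦ 1  ≥
So 4 of the 16 assignments meet the threshold.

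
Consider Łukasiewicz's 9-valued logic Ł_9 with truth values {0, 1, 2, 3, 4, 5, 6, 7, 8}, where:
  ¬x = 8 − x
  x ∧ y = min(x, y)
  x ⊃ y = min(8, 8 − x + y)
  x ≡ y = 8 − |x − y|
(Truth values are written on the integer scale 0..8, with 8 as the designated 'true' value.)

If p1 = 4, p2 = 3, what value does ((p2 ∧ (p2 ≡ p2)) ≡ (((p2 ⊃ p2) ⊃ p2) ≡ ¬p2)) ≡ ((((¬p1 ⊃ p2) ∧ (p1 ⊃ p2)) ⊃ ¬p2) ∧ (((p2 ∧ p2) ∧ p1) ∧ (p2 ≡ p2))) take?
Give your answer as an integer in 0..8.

6

p2 ≡ p2 = 3 ≡ 3 = 8
p2 ∧ (p2 ≡ p2) = 3 ∧ 8 = 3
p2 ⊃ p2 = 3 ⊃ 3 = 8
(p2 ⊃ p2) ⊃ p2 = 8 ⊃ 3 = 3
¬p2 = ¬3 = 5
((p2 ⊃ p2) ⊃ p2) ≡ ¬p2 = 3 ≡ 5 = 6
(p2 ∧ (p2 ≡ p2)) ≡ (((p2 ⊃ p2) ⊃ p2) ≡ ¬p2) = 3 ≡ 6 = 5
¬p1 = ¬4 = 4
¬p1 ⊃ p2 = 4 ⊃ 3 = 7
p1 ⊃ p2 = 4 ⊃ 3 = 7
(¬p1 ⊃ p2) ∧ (p1 ⊃ p2) = 7 ∧ 7 = 7
¬p2 = ¬3 = 5
((¬p1 ⊃ p2) ∧ (p1 ⊃ p2)) ⊃ ¬p2 = 7 ⊃ 5 = 6
p2 ∧ p2 = 3 ∧ 3 = 3
(p2 ∧ p2) ∧ p1 = 3 ∧ 4 = 3
p2 ≡ p2 = 3 ≡ 3 = 8
((p2 ∧ p2) ∧ p1) ∧ (p2 ≡ p2) = 3 ∧ 8 = 3
(((¬p1 ⊃ p2) ∧ (p1 ⊃ p2)) ⊃ ¬p2) ∧ (((p2 ∧ p2) ∧ p1) ∧ (p2 ≡ p2)) = 6 ∧ 3 = 3
((p2 ∧ (p2 ≡ p2)) ≡ (((p2 ⊃ p2) ⊃ p2) ≡ ¬p2)) ≡ ((((¬p1 ⊃ p2) ∧ (p1 ⊃ p2)) ⊃ ¬p2) ∧ (((p2 ∧ p2) ∧ p1) ∧ (p2 ≡ p2))) = 5 ≡ 3 = 6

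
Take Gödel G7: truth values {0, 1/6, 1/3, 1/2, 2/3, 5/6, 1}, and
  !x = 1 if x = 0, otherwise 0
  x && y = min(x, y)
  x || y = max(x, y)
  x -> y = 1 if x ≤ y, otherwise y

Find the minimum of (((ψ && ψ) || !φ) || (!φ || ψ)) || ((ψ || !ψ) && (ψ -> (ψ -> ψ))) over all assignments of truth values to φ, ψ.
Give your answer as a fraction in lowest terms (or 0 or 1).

1/6

Take φ = 1/6, ψ = 1/6:
ψ && ψ = 1/6 && 1/6 = 1/6
!φ = !1/6 = 0
(ψ && ψ) || !φ = 1/6 || 0 = 1/6
!φ = !1/6 = 0
!φ || ψ = 0 || 1/6 = 1/6
((ψ && ψ) || !φ) || (!φ || ψ) = 1/6 || 1/6 = 1/6
!ψ = !1/6 = 0
ψ || !ψ = 1/6 || 0 = 1/6
ψ -> ψ = 1/6 -> 1/6 = 1
ψ -> (ψ -> ψ) = 1/6 -> 1 = 1
(ψ || !ψ) && (ψ -> (ψ -> ψ)) = 1/6 && 1 = 1/6
(((ψ && ψ) || !φ) || (!φ || ψ)) || ((ψ || !ψ) && (ψ -> (ψ -> ψ))) = 1/6 || 1/6 = 1/6
No assignment yields a value below 1/6, so this is the minimum.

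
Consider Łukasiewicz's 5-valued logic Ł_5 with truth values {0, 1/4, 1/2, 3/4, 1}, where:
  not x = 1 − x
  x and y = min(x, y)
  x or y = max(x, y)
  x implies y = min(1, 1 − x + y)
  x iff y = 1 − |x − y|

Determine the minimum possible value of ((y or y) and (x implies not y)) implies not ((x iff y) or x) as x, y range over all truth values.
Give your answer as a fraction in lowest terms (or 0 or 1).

Take x = 1/2, y = 1/2:
y or y = 1/2 or 1/2 = 1/2
not y = not 1/2 = 1/2
x implies not y = 1/2 implies 1/2 = 1
(y or y) and (x implies not y) = 1/2 and 1 = 1/2
x iff y = 1/2 iff 1/2 = 1
(x iff y) or x = 1 or 1/2 = 1
not ((x iff y) or x) = not 1 = 0
((y or y) and (x implies not y)) implies not ((x iff y) or x) = 1/2 implies 0 = 1/2
No assignment yields a value below 1/2, so this is the minimum.

1/2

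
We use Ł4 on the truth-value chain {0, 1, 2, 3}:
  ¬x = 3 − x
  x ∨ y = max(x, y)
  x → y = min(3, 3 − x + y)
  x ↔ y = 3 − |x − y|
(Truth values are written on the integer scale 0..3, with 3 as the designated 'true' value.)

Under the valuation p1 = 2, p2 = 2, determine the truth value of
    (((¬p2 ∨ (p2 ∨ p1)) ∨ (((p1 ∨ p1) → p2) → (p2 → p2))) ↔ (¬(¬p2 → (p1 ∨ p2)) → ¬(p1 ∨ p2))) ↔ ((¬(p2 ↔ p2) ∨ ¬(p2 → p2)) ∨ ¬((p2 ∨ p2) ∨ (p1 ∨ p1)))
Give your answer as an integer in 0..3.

¬p2 = ¬2 = 1
p2 ∨ p1 = 2 ∨ 2 = 2
¬p2 ∨ (p2 ∨ p1) = 1 ∨ 2 = 2
p1 ∨ p1 = 2 ∨ 2 = 2
(p1 ∨ p1) → p2 = 2 → 2 = 3
p2 → p2 = 2 → 2 = 3
((p1 ∨ p1) → p2) → (p2 → p2) = 3 → 3 = 3
(¬p2 ∨ (p2 ∨ p1)) ∨ (((p1 ∨ p1) → p2) → (p2 → p2)) = 2 ∨ 3 = 3
¬p2 = ¬2 = 1
p1 ∨ p2 = 2 ∨ 2 = 2
¬p2 → (p1 ∨ p2) = 1 → 2 = 3
¬(¬p2 → (p1 ∨ p2)) = ¬3 = 0
p1 ∨ p2 = 2 ∨ 2 = 2
¬(p1 ∨ p2) = ¬2 = 1
¬(¬p2 → (p1 ∨ p2)) → ¬(p1 ∨ p2) = 0 → 1 = 3
((¬p2 ∨ (p2 ∨ p1)) ∨ (((p1 ∨ p1) → p2) → (p2 → p2))) ↔ (¬(¬p2 → (p1 ∨ p2)) → ¬(p1 ∨ p2)) = 3 ↔ 3 = 3
p2 ↔ p2 = 2 ↔ 2 = 3
¬(p2 ↔ p2) = ¬3 = 0
p2 → p2 = 2 → 2 = 3
¬(p2 → p2) = ¬3 = 0
¬(p2 ↔ p2) ∨ ¬(p2 → p2) = 0 ∨ 0 = 0
p2 ∨ p2 = 2 ∨ 2 = 2
p1 ∨ p1 = 2 ∨ 2 = 2
(p2 ∨ p2) ∨ (p1 ∨ p1) = 2 ∨ 2 = 2
¬((p2 ∨ p2) ∨ (p1 ∨ p1)) = ¬2 = 1
(¬(p2 ↔ p2) ∨ ¬(p2 → p2)) ∨ ¬((p2 ∨ p2) ∨ (p1 ∨ p1)) = 0 ∨ 1 = 1
(((¬p2 ∨ (p2 ∨ p1)) ∨ (((p1 ∨ p1) → p2) → (p2 → p2))) ↔ (¬(¬p2 → (p1 ∨ p2)) → ¬(p1 ∨ p2))) ↔ ((¬(p2 ↔ p2) ∨ ¬(p2 → p2)) ∨ ¬((p2 ∨ p2) ∨ (p1 ∨ p1))) = 3 ↔ 1 = 1

1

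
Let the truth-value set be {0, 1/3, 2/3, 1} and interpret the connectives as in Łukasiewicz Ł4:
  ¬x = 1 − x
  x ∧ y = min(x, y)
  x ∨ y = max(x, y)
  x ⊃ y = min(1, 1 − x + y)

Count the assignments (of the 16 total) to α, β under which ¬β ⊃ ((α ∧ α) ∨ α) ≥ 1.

10

α = 0, β = 0 ↦ 0  <
α = 0, β = 1/3 ↦ 1/3  <
α = 0, β = 2/3 ↦ 2/3  <
α = 0, β = 1 ↦ 1  ≥
α = 1/3, β = 0 ↦ 1/3  <
α = 1/3, β = 1/3 ↦ 2/3  <
α = 1/3, β = 2/3 ↦ 1  ≥
α = 1/3, β = 1 ↦ 1  ≥
α = 2/3, β = 0 ↦ 2/3  <
α = 2/3, β = 1/3 ↦ 1  ≥
α = 2/3, β = 2/3 ↦ 1  ≥
α = 2/3, β = 1 ↦ 1  ≥
α = 1, β = 0 ↦ 1  ≥
α = 1, β = 1/3 ↦ 1  ≥
α = 1, β = 2/3 ↦ 1  ≥
α = 1, β = 1 ↦ 1  ≥
So 10 of the 16 assignments meet the threshold.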